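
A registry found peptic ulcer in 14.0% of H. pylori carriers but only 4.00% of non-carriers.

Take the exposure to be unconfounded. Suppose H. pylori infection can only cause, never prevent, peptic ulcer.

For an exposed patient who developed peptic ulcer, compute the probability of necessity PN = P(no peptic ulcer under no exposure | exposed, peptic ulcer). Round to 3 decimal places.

PN ≈ 0.714

p₁ = 0.14, p₀ = 0.04.
Under exogeneity and monotonicity, PN = (p₁ − p₀) / p₁.
PN = (0.14 − 0.04) / 0.14 = 0.1 / 0.14 ≈ 0.7143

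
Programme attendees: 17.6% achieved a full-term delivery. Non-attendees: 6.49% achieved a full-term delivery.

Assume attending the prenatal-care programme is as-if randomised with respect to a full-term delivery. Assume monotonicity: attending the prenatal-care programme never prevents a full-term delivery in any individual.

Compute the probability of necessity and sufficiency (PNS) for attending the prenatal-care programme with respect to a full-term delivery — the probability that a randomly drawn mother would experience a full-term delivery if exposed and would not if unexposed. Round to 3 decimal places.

PNS ≈ 0.111

p₁ = 0.176, p₀ = 0.0649.
Under exogeneity and monotonicity, PNS = p₁ − p₀.
PNS = 0.176 − 0.0649 = 0.1111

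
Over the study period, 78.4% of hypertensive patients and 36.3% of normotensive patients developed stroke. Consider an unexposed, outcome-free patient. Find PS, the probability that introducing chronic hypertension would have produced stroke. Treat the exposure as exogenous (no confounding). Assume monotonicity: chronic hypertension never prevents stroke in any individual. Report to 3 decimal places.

PS ≈ 0.661

p₁ = 0.784, p₀ = 0.363.
Under exogeneity and monotonicity, PS = (p₁ − p₀) / (1 − p₀).
PS = (0.784 − 0.363) / (1 − 0.363) = 0.421 / 0.637 ≈ 0.6609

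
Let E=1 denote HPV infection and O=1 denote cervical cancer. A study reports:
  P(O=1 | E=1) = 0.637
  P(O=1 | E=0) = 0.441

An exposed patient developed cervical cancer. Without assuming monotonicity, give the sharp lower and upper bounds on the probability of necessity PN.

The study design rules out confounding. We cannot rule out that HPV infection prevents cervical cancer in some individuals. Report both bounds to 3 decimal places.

Let p₁ = 0.637, p₀ = 0.441.
Under exogeneity alone the bounds on PN are max{0,(p₁−p₀)/p₁} ≤ PN ≤ min{1,(1−p₀)/p₁}.
  lower = (p₁ − p₀)/p₁ = 0.196 / 0.637 ≈ 0.3077
  upper = min{1, (1 − p₀)/p₁} = 0.559 / 0.637 ≈ 0.8776

0.308 ≤ PN ≤ 0.878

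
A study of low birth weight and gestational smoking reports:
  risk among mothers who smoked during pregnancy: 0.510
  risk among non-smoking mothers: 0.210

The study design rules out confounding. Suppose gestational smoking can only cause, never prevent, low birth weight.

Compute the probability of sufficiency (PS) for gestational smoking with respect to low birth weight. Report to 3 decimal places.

PS ≈ 0.380

Let p₁ = 0.51, p₀ = 0.21.
Under exogeneity and monotonicity, PS = (p₁ − p₀) / (1 − p₀).
PS = (0.51 − 0.21) / (1 − 0.21) = 0.3 / 0.79 ≈ 0.3797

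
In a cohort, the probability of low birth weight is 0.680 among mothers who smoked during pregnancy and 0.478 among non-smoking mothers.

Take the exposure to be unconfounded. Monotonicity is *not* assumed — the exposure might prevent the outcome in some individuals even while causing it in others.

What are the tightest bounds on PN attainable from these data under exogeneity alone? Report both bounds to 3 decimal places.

0.297 ≤ PN ≤ 0.768

Let p₁ = 0.68, p₀ = 0.478.
Under exogeneity alone the bounds on PN are max{0,(p₁−p₀)/p₁} ≤ PN ≤ min{1,(1−p₀)/p₁}.
  lower = (p₁ − p₀)/p₁ = 0.202 / 0.68 ≈ 0.2971
  upper = min{1, (1 − p₀)/p₁} = 0.522 / 0.68 ≈ 0.7676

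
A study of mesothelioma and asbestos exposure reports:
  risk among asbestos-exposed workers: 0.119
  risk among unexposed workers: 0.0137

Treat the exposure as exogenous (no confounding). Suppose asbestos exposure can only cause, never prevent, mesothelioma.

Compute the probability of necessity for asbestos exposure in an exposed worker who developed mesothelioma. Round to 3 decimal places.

Let p₁ = 0.119, p₀ = 0.0137.
Under exogeneity and monotonicity, PN = (p₁ − p₀) / p₁.
PN = (0.119 − 0.0137) / 0.119 = 0.1053 / 0.119 ≈ 0.8849

PN ≈ 0.885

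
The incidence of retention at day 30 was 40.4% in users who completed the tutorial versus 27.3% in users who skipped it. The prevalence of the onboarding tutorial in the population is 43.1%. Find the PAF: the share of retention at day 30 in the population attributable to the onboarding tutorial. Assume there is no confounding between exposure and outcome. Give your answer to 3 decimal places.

PAF ≈ 0.171

p₁ = 0.404, p₀ = 0.273.
Overall risk P(Y=1) = π·p₁ + (1−π)·p₀ = 0.431×0.404 + 0.569×0.273 = 0.32946.
Under exogeneity, PAF = [P(Y=1) − p₀] / P(Y=1).
PAF = (0.32946 − 0.273) / 0.32946 ≈ 0.1714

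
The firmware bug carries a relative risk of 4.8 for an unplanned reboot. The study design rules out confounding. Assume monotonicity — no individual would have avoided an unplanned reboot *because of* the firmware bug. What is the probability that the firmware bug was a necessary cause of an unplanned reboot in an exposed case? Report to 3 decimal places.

PN ≈ 0.792

Under exogeneity and monotonicity, PN = (RR − 1) / RR = 1 − 1/RR.
PN = (4.8 − 1) / 4.8 = 3.8 / 4.8 ≈ 0.7917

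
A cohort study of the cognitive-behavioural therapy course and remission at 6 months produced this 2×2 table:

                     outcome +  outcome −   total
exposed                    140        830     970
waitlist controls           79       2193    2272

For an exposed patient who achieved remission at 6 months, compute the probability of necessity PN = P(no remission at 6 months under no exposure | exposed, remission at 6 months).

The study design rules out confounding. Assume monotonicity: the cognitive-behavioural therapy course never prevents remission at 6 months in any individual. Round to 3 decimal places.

PN ≈ 0.759

p₁ = P(outcome | exposed) = 140/970 = 0.14433
p₀ = P(outcome | unexposed) = 79/2272 = 0.034771
Under exogeneity and monotonicity, PN = (p₁ − p₀)/p₁.
PN = (0.14433 − 0.034771) / 0.14433 ≈ 0.7591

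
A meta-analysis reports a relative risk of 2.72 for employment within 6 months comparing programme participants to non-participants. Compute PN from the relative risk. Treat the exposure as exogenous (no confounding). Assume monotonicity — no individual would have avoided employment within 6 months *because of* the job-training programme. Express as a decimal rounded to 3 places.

Under exogeneity and monotonicity, PN = (RR − 1) / RR = 1 − 1/RR.
PN = (2.72 − 1) / 2.72 = 1.72 / 2.72 ≈ 0.6324

PN ≈ 0.632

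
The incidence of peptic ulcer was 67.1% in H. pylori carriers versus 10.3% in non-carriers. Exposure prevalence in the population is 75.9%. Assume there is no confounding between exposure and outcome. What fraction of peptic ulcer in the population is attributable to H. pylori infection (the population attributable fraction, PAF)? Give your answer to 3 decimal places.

PAF ≈ 0.807

p₁ = 0.671, p₀ = 0.103.
Overall risk P(Y=1) = π·p₁ + (1−π)·p₀ = 0.759×0.671 + 0.241×0.103 = 0.53411.
Under exogeneity, PAF = [P(Y=1) − p₀] / P(Y=1).
PAF = (0.53411 − 0.103) / 0.53411 ≈ 0.8072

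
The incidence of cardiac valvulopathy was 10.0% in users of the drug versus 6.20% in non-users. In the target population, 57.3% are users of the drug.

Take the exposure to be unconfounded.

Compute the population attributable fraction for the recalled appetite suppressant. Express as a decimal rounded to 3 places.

PAF ≈ 0.260

p₁ = 0.1, p₀ = 0.062.
Overall risk P(Y=1) = π·p₁ + (1−π)·p₀ = 0.573×0.1 + 0.427×0.062 = 0.083774.
Under exogeneity, PAF = [P(Y=1) − p₀] / P(Y=1).
PAF = (0.083774 − 0.062) / 0.083774 ≈ 0.2599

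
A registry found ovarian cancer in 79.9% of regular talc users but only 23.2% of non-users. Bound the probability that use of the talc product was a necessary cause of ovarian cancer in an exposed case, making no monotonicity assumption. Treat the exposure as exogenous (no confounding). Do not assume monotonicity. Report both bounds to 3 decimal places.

p₁ = 0.799, p₀ = 0.232.
Under exogeneity alone the bounds on PN are max{0,(p₁−p₀)/p₁} ≤ PN ≤ min{1,(1−p₀)/p₁}.
  lower = (p₁ − p₀)/p₁ = 0.567 / 0.799 ≈ 0.7096
  upper = min{1, (1 − p₀)/p₁} = 0.768 / 0.799 ≈ 0.9612

0.710 ≤ PN ≤ 0.961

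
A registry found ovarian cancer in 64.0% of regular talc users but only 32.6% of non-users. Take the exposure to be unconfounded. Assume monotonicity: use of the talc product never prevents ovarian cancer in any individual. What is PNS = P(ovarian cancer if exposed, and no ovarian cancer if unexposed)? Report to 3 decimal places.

PNS ≈ 0.314

p₁ = 0.64, p₀ = 0.326.
Under exogeneity and monotonicity, PNS = p₁ − p₀.
PNS = 0.64 − 0.326 = 0.314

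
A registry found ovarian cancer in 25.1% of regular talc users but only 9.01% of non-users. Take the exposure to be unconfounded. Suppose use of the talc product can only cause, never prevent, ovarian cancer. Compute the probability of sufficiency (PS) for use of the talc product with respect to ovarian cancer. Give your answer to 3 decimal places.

PS ≈ 0.177

p₁ = 0.251, p₀ = 0.0901.
Under exogeneity and monotonicity, PS = (p₁ − p₀) / (1 − p₀).
PS = (0.251 − 0.0901) / (1 − 0.0901) = 0.1609 / 0.9099 ≈ 0.1768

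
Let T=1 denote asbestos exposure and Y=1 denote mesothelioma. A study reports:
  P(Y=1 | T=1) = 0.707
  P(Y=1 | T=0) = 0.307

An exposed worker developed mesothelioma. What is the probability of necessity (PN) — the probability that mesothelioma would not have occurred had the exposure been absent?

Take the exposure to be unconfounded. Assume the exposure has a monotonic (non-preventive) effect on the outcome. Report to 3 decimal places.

Let p₁ = 0.707, p₀ = 0.307.
Under exogeneity and monotonicity, PN = (p₁ − p₀) / p₁.
PN = (0.707 − 0.307) / 0.707 = 0.4 / 0.707 ≈ 0.5658

PN ≈ 0.566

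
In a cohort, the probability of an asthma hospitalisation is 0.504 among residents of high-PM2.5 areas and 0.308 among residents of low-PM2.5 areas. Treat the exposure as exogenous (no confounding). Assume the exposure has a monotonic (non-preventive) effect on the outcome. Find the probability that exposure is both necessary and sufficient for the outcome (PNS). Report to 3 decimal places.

Let p₁ = 0.504, p₀ = 0.308.
Under exogeneity and monotonicity, PNS = p₁ − p₀.
PNS = 0.504 − 0.308 = 0.196

PNS ≈ 0.196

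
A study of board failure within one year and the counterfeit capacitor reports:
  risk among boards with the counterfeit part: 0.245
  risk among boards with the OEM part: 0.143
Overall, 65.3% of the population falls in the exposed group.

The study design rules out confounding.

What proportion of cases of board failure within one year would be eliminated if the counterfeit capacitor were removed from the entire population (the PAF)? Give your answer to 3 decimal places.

PAF ≈ 0.318

Let p₁ = 0.245, p₀ = 0.143.
Overall risk P(Y=1) = π·p₁ + (1−π)·p₀ = 0.653×0.245 + 0.347×0.143 = 0.20961.
Under exogeneity, PAF = [P(Y=1) − p₀] / P(Y=1).
PAF = (0.20961 − 0.143) / 0.20961 ≈ 0.3178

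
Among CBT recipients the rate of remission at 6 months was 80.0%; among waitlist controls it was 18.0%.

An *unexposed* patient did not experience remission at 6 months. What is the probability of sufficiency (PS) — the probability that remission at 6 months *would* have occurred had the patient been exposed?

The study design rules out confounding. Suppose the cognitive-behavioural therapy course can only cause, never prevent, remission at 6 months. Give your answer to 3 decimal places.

PS ≈ 0.756

p₁ = 0.8, p₀ = 0.18.
Under exogeneity and monotonicity, PS = (p₁ − p₀) / (1 − p₀).
PS = (0.8 − 0.18) / (1 − 0.18) = 0.62 / 0.82 ≈ 0.7561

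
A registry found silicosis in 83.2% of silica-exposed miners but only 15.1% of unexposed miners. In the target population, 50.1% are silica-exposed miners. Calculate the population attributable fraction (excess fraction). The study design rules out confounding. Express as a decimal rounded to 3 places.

p₁ = 0.832, p₀ = 0.151.
Overall risk P(Y=1) = π·p₁ + (1−π)·p₀ = 0.501×0.832 + 0.499×0.151 = 0.49218.
Under exogeneity, PAF = [P(Y=1) − p₀] / P(Y=1).
PAF = (0.49218 − 0.151) / 0.49218 ≈ 0.6932

PAF ≈ 0.693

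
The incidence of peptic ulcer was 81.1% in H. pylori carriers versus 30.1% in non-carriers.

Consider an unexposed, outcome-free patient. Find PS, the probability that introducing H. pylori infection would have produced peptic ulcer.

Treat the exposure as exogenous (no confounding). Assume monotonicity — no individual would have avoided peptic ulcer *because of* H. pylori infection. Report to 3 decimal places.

PS ≈ 0.730

p₁ = 0.811, p₀ = 0.301.
Under exogeneity and monotonicity, PS = (p₁ − p₀) / (1 − p₀).
PS = (0.811 − 0.301) / (1 − 0.301) = 0.51 / 0.699 ≈ 0.7296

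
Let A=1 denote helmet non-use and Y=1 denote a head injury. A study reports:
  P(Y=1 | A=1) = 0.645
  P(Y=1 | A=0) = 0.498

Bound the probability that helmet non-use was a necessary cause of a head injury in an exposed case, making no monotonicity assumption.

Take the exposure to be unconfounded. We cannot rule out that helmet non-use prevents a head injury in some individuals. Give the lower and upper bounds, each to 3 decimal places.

Let p₁ = 0.645, p₀ = 0.498.
Under exogeneity alone the bounds on PN are max{0,(p₁−p₀)/p₁} ≤ PN ≤ min{1,(1−p₀)/p₁}.
  lower = (p₁ − p₀)/p₁ = 0.147 / 0.645 ≈ 0.2279
  upper = min{1, (1 − p₀)/p₁} = 0.502 / 0.645 ≈ 0.7783

0.228 ≤ PN ≤ 0.778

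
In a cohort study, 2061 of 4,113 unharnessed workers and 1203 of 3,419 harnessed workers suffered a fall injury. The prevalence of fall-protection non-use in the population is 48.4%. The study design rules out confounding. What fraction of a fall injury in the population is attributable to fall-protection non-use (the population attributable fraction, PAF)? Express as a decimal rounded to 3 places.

p₁ = P(outcome | exposed) = 2061/4113 = 0.50109
p₀ = P(outcome | unexposed) = 1203/3419 = 0.35186
Overall risk P(Y=1) = π·p₁ + (1−π)·p₀ = 0.484×0.50109 + 0.516×0.35186 = 0.42409.
Under exogeneity, PAF = [P(Y=1) − p₀] / P(Y=1).
PAF = (0.42409 − 0.35186) / 0.42409 ≈ 0.1703

PAF ≈ 0.170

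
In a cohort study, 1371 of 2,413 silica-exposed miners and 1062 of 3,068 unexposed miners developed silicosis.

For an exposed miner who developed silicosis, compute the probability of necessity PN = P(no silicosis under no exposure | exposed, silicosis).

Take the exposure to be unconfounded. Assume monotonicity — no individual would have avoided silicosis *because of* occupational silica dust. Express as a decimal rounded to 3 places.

PN ≈ 0.391

p₁ = P(outcome | exposed) = 1371/2413 = 0.56817
p₀ = P(outcome | unexposed) = 1062/3068 = 0.34615
Under exogeneity and monotonicity, PN = (p₁ − p₀) / p₁.
PN = (0.56817 − 0.34615) / 0.56817 = 0.22202 / 0.56817 ≈ 0.3908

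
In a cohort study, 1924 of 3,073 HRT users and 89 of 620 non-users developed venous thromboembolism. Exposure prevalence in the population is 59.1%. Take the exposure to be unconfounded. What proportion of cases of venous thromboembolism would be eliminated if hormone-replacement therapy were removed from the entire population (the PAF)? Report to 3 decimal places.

p₁ = P(outcome | exposed) = 1924/3073 = 0.6261
p₀ = P(outcome | unexposed) = 89/620 = 0.14355
Overall risk P(Y=1) = π·p₁ + (1−π)·p₀ = 0.591×0.6261 + 0.409×0.14355 = 0.42874.
Under exogeneity, PAF = [P(Y=1) − p₀] / P(Y=1).
PAF = (0.42874 − 0.14355) / 0.42874 ≈ 0.6652

PAF ≈ 0.665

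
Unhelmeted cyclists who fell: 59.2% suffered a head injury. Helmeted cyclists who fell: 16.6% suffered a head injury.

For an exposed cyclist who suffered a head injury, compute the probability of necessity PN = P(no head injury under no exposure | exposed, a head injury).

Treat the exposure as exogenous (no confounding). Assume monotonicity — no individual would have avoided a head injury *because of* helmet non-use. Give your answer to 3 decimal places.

p₁ = 0.592, p₀ = 0.166.
Under exogeneity and monotonicity, PN = (p₁ − p₀) / p₁.
PN = (0.592 − 0.166) / 0.592 = 0.426 / 0.592 ≈ 0.7196

PN ≈ 0.720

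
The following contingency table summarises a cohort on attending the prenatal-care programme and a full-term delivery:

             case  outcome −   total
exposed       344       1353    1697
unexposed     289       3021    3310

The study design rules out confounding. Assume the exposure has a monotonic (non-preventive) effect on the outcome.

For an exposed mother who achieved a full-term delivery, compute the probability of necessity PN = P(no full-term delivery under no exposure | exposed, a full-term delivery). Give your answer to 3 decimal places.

PN ≈ 0.569

p₁ = P(outcome | exposed) = 344/1697 = 0.20271
p₀ = P(outcome | unexposed) = 289/3310 = 0.087311
Under exogeneity and monotonicity, PN = (p₁ − p₀) / p₁.
PN = (0.20271 − 0.087311) / 0.20271 = 0.1154 / 0.20271 ≈ 0.5693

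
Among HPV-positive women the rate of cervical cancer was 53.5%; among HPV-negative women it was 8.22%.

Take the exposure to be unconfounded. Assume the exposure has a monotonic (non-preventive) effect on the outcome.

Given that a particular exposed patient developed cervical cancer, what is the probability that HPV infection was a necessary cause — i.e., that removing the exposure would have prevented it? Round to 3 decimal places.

PN ≈ 0.846

p₁ = 0.535, p₀ = 0.0822.
Under exogeneity and monotonicity, PN = (p₁ − p₀) / p₁.
PN = (0.535 − 0.0822) / 0.535 = 0.4528 / 0.535 ≈ 0.8464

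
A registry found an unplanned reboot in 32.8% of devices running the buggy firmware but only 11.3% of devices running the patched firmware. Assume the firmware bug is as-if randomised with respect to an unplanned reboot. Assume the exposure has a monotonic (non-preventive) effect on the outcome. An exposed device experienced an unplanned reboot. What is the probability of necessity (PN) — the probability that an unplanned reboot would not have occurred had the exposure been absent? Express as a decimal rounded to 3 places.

PN ≈ 0.655

p₁ = 0.328, p₀ = 0.113.
Under exogeneity and monotonicity, PN = (p₁ − p₀) / p₁.
PN = (0.328 − 0.113) / 0.328 = 0.215 / 0.328 ≈ 0.6555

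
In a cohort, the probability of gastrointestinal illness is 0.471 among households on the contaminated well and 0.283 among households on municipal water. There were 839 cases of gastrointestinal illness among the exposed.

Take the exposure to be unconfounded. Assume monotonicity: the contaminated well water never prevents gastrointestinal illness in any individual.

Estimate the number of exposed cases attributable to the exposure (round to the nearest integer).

Let p₁ = 0.471, p₀ = 0.283.
PN = (p₁ − p₀)/p₁ = (0.471 − 0.283) / 0.471 ≈ 0.39915.
Attributable cases ≈ PN × (exposed cases) = 0.39915 × 839 ≈ 334.89.

about 335 cases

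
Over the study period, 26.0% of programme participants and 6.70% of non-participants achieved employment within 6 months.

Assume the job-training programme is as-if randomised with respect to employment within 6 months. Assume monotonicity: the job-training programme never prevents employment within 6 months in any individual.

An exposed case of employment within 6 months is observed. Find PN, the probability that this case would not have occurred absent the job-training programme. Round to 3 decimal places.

p₁ = 0.26, p₀ = 0.067.
Under exogeneity and monotonicity, PN = (p₁ − p₀) / p₁.
PN = (0.26 − 0.067) / 0.26 = 0.193 / 0.26 ≈ 0.7423

PN ≈ 0.742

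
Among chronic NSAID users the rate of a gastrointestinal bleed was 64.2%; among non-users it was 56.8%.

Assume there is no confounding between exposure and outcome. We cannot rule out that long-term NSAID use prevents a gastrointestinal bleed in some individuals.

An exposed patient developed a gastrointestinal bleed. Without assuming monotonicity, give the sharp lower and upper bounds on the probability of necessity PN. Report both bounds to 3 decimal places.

0.115 ≤ PN ≤ 0.673

p₁ = 0.642, p₀ = 0.568.
Under exogeneity alone the bounds on PN are max{0,(p₁−p₀)/p₁} ≤ PN ≤ min{1,(1−p₀)/p₁}.
  lower = (p₁ − p₀)/p₁ = 0.074 / 0.642 ≈ 0.1153
  upper = min{1, (1 − p₀)/p₁} = 0.432 / 0.642 ≈ 0.6729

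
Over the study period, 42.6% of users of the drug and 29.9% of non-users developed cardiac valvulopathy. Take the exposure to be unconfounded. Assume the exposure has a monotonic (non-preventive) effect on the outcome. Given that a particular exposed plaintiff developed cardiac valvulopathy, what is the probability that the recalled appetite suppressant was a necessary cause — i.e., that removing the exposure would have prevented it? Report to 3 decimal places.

p₁ = 0.426, p₀ = 0.299.
Under exogeneity and monotonicity, PN = (p₁ − p₀) / p₁.
PN = (0.426 − 0.299) / 0.426 = 0.127 / 0.426 ≈ 0.2981

PN ≈ 0.298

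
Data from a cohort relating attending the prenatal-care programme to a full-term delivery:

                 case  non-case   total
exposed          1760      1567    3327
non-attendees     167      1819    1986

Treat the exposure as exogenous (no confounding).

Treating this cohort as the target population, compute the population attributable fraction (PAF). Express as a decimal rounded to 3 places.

PAF ≈ 0.768

p₁ = P(outcome | exposed) = 1760/3327 = 0.52901
p₀ = P(outcome | unexposed) = 167/1986 = 0.084089
Exposure prevalence π = 3327/5313 = 0.6262; overall risk P(Y=1) = 0.3627.
Under exogeneity, PAF = [P(Y=1) − p₀]/P(Y=1).
PAF = (0.3627 − 0.084089) / 0.3627 ≈ 0.7682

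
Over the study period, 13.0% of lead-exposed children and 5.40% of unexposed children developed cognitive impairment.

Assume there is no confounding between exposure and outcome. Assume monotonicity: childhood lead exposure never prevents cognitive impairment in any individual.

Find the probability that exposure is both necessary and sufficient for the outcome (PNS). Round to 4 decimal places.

PNS ≈ 0.0760

p₁ = 0.13, p₀ = 0.054.
Under exogeneity and monotonicity, PNS = p₁ − p₀.
PNS = 0.13 − 0.054 = 0.076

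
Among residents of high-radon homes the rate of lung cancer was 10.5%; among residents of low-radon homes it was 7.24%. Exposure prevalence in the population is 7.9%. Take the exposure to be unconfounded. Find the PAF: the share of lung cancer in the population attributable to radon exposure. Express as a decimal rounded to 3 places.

PAF ≈ 0.034

p₁ = 0.105, p₀ = 0.0724.
Overall risk P(Y=1) = π·p₁ + (1−π)·p₀ = 0.079×0.105 + 0.921×0.0724 = 0.074975.
Under exogeneity, PAF = [P(Y=1) − p₀] / P(Y=1).
PAF = (0.074975 − 0.0724) / 0.074975 ≈ 0.0343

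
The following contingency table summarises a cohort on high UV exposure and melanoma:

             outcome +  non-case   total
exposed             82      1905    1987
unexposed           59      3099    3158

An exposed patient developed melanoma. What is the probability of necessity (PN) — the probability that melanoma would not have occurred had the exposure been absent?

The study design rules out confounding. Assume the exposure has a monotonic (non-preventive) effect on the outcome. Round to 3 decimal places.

PN ≈ 0.547

p₁ = P(outcome | exposed) = 82/1987 = 0.041268
p₀ = P(outcome | unexposed) = 59/3158 = 0.018683
Under exogeneity and monotonicity, PN = (p₁ − p₀)/p₁.
PN = (0.041268 − 0.018683) / 0.041268 ≈ 0.5473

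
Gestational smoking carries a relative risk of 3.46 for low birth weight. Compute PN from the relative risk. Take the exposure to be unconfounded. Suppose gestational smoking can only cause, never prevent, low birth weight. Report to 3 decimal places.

Under exogeneity and monotonicity, PN = (RR − 1) / RR = 1 − 1/RR.
PN = (3.46 − 1) / 3.46 = 2.46 / 3.46 ≈ 0.7110

PN ≈ 0.711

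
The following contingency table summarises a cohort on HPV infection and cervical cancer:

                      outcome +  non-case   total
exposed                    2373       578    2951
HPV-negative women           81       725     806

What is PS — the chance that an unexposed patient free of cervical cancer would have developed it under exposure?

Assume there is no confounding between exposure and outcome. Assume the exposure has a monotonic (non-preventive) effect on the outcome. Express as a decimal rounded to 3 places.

PS ≈ 0.782

p₁ = P(outcome | exposed) = 2373/2951 = 0.80413
p₀ = P(outcome | unexposed) = 81/806 = 0.1005
Under exogeneity and monotonicity, PS = (p₁ − p₀)/(1 − p₀).
PS = (0.80413 − 0.1005) / 0.8995 ≈ 0.7823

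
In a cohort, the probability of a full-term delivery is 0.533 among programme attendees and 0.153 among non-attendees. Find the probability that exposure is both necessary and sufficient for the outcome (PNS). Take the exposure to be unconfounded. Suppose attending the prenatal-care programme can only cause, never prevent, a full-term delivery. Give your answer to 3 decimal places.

Let p₁ = 0.533, p₀ = 0.153.
Under exogeneity and monotonicity, PNS = p₁ − p₀.
PNS = 0.533 − 0.153 = 0.38

PNS ≈ 0.380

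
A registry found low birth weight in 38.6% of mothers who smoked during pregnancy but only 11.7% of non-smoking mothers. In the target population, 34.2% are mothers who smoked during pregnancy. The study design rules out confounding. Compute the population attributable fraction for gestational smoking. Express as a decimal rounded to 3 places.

PAF ≈ 0.440

p₁ = 0.386, p₀ = 0.117.
Overall risk P(Y=1) = π·p₁ + (1−π)·p₀ = 0.342×0.386 + 0.658×0.117 = 0.209.
Under exogeneity, PAF = [P(Y=1) − p₀] / P(Y=1).
PAF = (0.209 − 0.117) / 0.209 ≈ 0.4402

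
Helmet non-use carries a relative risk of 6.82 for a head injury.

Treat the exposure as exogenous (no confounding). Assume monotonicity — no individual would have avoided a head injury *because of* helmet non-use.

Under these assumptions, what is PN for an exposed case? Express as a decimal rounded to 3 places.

Under exogeneity and monotonicity, PN = (RR − 1) / RR = 1 − 1/RR.
PN = (6.82 − 1) / 6.82 = 5.82 / 6.82 ≈ 0.8534

PN ≈ 0.853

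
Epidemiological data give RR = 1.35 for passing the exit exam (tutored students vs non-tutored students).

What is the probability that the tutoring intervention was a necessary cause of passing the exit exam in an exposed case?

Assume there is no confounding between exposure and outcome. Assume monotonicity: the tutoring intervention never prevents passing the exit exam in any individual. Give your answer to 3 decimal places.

PN ≈ 0.259

Under exogeneity and monotonicity, PN = (RR − 1) / RR = 1 − 1/RR.
PN = (1.35 − 1) / 1.35 = 0.35 / 1.35 ≈ 0.2593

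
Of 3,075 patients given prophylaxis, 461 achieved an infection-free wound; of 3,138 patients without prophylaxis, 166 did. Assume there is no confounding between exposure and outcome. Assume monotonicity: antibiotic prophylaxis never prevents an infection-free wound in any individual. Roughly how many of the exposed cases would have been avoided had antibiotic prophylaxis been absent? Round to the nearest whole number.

about 298 cases

p₁ = P(outcome | exposed) = 461/3075 = 0.14992
p₀ = P(outcome | unexposed) = 166/3138 = 0.0529
PN = (p₁ − p₀)/p₁ = (0.14992 − 0.0529) / 0.14992 ≈ 0.64714.
Attributable cases ≈ PN × (exposed cases) = 0.64714 × 461 ≈ 298.33.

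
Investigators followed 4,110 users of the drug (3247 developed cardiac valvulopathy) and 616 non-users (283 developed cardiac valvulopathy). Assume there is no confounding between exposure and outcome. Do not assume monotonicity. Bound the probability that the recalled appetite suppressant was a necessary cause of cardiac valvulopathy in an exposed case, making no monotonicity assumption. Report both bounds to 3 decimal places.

p₁ = P(outcome | exposed) = 3247/4110 = 0.79002
p₀ = P(outcome | unexposed) = 283/616 = 0.45942
Under exogeneity alone the bounds on PN are max{0,(p₁−p₀)/p₁} ≤ PN ≤ min{1,(1−p₀)/p₁}.
  lower = (p₁ − p₀)/p₁ = 0.33061 / 0.79002 ≈ 0.4185
  upper = min{1, (1 − p₀)/p₁} = 0.54058 / 0.79002 ≈ 0.6843

0.418 ≤ PN ≤ 0.684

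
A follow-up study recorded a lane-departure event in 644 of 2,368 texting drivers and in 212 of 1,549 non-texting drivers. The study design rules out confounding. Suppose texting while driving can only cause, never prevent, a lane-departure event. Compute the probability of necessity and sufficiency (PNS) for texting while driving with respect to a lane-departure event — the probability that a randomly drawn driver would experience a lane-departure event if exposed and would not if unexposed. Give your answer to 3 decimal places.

p₁ = P(outcome | exposed) = 644/2368 = 0.27196
p₀ = P(outcome | unexposed) = 212/1549 = 0.13686
Under exogeneity and monotonicity, PNS = p₁ − p₀.
PNS = 0.27196 − 0.13686 = 0.1351

PNS ≈ 0.135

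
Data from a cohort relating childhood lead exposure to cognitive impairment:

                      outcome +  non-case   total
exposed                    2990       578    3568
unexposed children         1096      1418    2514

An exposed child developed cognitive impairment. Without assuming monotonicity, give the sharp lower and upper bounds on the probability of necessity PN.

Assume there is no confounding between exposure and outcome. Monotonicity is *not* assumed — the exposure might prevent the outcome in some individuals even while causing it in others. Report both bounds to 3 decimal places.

0.480 ≤ PN ≤ 0.673

p₁ = P(outcome | exposed) = 2990/3568 = 0.838
p₀ = P(outcome | unexposed) = 1096/2514 = 0.43596
Under exogeneity alone the bounds on PN are max{0,(p₁−p₀)/p₁} ≤ PN ≤ min{1,(1−p₀)/p₁}.
  lower = (p₁ − p₀)/p₁ = 0.40205 / 0.838 ≈ 0.4798
  upper = min{1, (1 − p₀)/p₁} = 0.56404 / 0.838 ≈ 0.6731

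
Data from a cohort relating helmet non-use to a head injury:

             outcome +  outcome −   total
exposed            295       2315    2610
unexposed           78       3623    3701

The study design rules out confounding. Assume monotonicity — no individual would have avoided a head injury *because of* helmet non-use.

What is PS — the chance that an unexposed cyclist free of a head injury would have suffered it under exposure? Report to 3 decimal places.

p₁ = P(outcome | exposed) = 295/2610 = 0.11303
p₀ = P(outcome | unexposed) = 78/3701 = 0.021075
Under exogeneity and monotonicity, PS = (p₁ − p₀)/(1 − p₀).
PS = (0.11303 − 0.021075) / 0.97892 ≈ 0.0939

PS ≈ 0.094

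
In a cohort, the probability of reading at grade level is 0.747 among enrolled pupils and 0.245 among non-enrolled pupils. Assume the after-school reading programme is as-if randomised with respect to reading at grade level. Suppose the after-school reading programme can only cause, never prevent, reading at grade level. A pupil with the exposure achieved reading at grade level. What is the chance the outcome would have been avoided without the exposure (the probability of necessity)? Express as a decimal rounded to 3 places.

PN ≈ 0.672

Let p₁ = 0.747, p₀ = 0.245.
Under exogeneity and monotonicity, PN = (p₁ − p₀) / p₁.
PN = (0.747 − 0.245) / 0.747 = 0.502 / 0.747 ≈ 0.6720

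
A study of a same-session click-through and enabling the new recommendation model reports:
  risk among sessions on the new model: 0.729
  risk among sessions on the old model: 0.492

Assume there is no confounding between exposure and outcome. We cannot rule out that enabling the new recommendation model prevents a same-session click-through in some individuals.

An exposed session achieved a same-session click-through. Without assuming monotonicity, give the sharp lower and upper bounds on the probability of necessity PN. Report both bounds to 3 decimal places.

0.325 ≤ PN ≤ 0.697

Let p₁ = 0.729, p₀ = 0.492.
Under exogeneity alone the bounds on PN are max{0,(p₁−p₀)/p₁} ≤ PN ≤ min{1,(1−p₀)/p₁}.
  lower = (p₁ − p₀)/p₁ = 0.237 / 0.729 ≈ 0.3251
  upper = min{1, (1 − p₀)/p₁} = 0.508 / 0.729 ≈ 0.6968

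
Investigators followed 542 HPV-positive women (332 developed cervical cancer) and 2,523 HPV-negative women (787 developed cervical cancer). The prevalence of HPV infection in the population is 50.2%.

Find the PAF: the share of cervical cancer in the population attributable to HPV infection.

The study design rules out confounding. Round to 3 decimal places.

PAF ≈ 0.326

p₁ = P(outcome | exposed) = 332/542 = 0.61255
p₀ = P(outcome | unexposed) = 787/2523 = 0.31193
Overall risk P(Y=1) = π·p₁ + (1−π)·p₀ = 0.502×0.61255 + 0.498×0.31193 = 0.46284.
Under exogeneity, PAF = [P(Y=1) − p₀] / P(Y=1).
PAF = (0.46284 − 0.31193) / 0.46284 ≈ 0.3261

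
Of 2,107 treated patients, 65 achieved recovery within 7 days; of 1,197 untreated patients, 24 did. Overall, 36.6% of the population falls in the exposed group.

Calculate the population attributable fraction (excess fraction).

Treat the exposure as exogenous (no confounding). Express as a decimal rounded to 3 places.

PAF ≈ 0.165

p₁ = P(outcome | exposed) = 65/2107 = 0.03085
p₀ = P(outcome | unexposed) = 24/1197 = 0.02005
Overall risk P(Y=1) = π·p₁ + (1−π)·p₀ = 0.366×0.03085 + 0.634×0.02005 = 0.024003.
Under exogeneity, PAF = [P(Y=1) − p₀] / P(Y=1).
PAF = (0.024003 − 0.02005) / 0.024003 ≈ 0.1647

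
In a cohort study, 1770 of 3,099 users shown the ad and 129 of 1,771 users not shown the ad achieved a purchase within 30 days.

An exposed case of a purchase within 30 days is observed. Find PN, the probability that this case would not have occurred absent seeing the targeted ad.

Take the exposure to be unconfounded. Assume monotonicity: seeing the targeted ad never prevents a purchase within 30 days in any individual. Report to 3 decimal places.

PN ≈ 0.872

p₁ = P(outcome | exposed) = 1770/3099 = 0.57115
p₀ = P(outcome | unexposed) = 129/1771 = 0.07284
Under exogeneity and monotonicity, PN = (p₁ − p₀) / p₁.
PN = (0.57115 − 0.07284) / 0.57115 = 0.49831 / 0.57115 ≈ 0.8725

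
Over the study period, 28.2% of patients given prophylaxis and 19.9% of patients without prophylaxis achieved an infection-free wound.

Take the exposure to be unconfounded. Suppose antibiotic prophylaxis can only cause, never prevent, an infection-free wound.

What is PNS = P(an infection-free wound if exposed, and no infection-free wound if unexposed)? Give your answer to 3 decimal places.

p₁ = 0.282, p₀ = 0.199.
Under exogeneity and monotonicity, PNS = p₁ − p₀.
PNS = 0.282 − 0.199 = 0.083

PNS ≈ 0.083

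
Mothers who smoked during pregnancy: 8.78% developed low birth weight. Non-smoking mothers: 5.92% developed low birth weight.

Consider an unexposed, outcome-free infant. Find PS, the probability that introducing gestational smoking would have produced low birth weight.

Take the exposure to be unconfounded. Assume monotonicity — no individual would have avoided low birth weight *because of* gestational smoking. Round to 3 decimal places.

PS ≈ 0.030

p₁ = 0.0878, p₀ = 0.0592.
Under exogeneity and monotonicity, PS = (p₁ − p₀) / (1 − p₀).
PS = (0.0878 − 0.0592) / (1 − 0.0592) = 0.0286 / 0.9408 ≈ 0.0304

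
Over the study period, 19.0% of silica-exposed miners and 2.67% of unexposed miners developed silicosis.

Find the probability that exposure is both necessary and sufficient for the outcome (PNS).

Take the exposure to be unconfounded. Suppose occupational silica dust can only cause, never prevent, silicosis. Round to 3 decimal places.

p₁ = 0.19, p₀ = 0.0267.
Under exogeneity and monotonicity, PNS = p₁ − p₀.
PNS = 0.19 − 0.0267 = 0.1633

PNS ≈ 0.163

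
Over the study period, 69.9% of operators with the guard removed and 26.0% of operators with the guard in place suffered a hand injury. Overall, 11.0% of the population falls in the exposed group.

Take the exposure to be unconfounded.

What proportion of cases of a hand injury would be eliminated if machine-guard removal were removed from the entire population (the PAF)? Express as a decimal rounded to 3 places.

p₁ = 0.699, p₀ = 0.26.
Overall risk P(Y=1) = π·p₁ + (1−π)·p₀ = 0.11×0.699 + 0.89×0.26 = 0.30829.
Under exogeneity, PAF = [P(Y=1) − p₀] / P(Y=1).
PAF = (0.30829 − 0.26) / 0.30829 ≈ 0.1566

PAF ≈ 0.157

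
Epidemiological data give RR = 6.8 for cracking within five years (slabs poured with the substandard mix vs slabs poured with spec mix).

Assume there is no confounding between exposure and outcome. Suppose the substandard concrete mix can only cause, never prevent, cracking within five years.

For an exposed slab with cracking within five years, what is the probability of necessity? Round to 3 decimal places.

Under exogeneity and monotonicity, PN = (RR − 1) / RR = 1 − 1/RR.
PN = (6.8 − 1) / 6.8 = 5.8 / 6.8 ≈ 0.8529

PN ≈ 0.853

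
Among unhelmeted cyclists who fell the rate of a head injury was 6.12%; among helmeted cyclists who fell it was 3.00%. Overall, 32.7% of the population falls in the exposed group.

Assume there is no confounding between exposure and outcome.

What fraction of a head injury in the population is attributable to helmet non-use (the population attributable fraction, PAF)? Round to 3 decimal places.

PAF ≈ 0.254

p₁ = 0.0612, p₀ = 0.03.
Overall risk P(Y=1) = π·p₁ + (1−π)·p₀ = 0.327×0.0612 + 0.673×0.03 = 0.040202.
Under exogeneity, PAF = [P(Y=1) − p₀] / P(Y=1).
PAF = (0.040202 − 0.03) / 0.040202 ≈ 0.2538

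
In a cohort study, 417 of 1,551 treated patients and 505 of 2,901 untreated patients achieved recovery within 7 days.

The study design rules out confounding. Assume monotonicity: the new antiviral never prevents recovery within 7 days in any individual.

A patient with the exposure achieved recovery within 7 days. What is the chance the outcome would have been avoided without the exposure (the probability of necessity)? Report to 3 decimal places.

PN ≈ 0.353

p₁ = P(outcome | exposed) = 417/1551 = 0.26886
p₀ = P(outcome | unexposed) = 505/2901 = 0.17408
Under exogeneity and monotonicity, PN = (p₁ − p₀) / p₁.
PN = (0.26886 − 0.17408) / 0.26886 = 0.094781 / 0.26886 ≈ 0.3525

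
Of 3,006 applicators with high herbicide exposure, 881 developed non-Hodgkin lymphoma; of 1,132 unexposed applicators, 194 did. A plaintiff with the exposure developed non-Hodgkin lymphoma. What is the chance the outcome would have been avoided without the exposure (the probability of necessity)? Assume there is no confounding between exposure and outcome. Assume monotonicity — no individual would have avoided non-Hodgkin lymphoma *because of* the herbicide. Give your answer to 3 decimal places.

p₁ = P(outcome | exposed) = 881/3006 = 0.29308
p₀ = P(outcome | unexposed) = 194/1132 = 0.17138
Under exogeneity and monotonicity, PN = (p₁ − p₀) / p₁.
PN = (0.29308 − 0.17138) / 0.29308 = 0.1217 / 0.29308 ≈ 0.4153

PN ≈ 0.415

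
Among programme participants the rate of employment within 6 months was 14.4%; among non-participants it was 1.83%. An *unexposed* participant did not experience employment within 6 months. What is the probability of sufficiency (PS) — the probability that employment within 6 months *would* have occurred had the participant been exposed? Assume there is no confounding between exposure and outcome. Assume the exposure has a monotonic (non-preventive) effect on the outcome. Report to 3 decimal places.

PS ≈ 0.128

p₁ = 0.144, p₀ = 0.0183.
Under exogeneity and monotonicity, PS = (p₁ − p₀) / (1 − p₀).
PS = (0.144 − 0.0183) / (1 − 0.0183) = 0.1257 / 0.9817 ≈ 0.1280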